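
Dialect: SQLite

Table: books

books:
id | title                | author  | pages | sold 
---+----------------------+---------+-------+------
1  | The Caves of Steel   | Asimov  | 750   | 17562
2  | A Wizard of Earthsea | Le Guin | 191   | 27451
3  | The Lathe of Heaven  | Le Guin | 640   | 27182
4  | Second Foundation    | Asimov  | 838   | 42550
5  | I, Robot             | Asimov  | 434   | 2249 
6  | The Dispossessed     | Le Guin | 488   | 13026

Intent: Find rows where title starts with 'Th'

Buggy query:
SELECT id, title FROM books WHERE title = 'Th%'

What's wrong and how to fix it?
Bug: '=' compares the literal string including the % character; pattern matching needs LIKE

Fix: Use LIKE for wildcard pattern matching

Corrected query:
SELECT id, title FROM books WHERE title LIKE 'Th%'

Result:
id | title              
---+--------------------
1  | The Caves of Steel 
3  | The Lathe of Heaven
6  | The Dispossessed   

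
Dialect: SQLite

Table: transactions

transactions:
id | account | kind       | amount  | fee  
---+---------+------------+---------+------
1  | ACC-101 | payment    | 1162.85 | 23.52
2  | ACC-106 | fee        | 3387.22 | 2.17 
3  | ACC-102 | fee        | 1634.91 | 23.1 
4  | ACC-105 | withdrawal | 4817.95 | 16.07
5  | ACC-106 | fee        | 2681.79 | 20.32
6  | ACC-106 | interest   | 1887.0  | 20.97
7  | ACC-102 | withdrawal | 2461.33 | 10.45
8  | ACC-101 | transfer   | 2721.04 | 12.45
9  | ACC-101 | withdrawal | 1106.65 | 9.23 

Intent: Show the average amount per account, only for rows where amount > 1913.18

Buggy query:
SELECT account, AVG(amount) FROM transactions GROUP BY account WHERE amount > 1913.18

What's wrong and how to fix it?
Bug: WHERE cannot follow GROUP BY

Fix: Place WHERE between FROM and GROUP BY

Corrected query:
SELECT account, AVG(amount) FROM transactions WHERE amount > 1913.18 GROUP BY account

Result:
account | AVG(amount)
--------+------------
ACC-101 | 2721.04    
ACC-102 | 2461.33    
ACC-105 | 4817.95    
ACC-106 | 3034.505   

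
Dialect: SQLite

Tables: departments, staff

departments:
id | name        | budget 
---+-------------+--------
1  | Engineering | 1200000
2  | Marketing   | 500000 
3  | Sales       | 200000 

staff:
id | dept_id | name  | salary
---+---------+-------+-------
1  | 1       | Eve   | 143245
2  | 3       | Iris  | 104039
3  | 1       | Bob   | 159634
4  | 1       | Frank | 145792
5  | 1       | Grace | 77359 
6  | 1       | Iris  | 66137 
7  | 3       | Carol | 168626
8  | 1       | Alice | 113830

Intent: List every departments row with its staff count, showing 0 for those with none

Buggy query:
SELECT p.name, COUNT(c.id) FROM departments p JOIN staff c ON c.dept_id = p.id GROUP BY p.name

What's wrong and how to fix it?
Bug: An inner join excludes parents with zero children

Fix: Use LEFT JOIN so parents without children still appear (COUNT(c.id) gives 0)

Corrected query:
SELECT p.name, COUNT(c.id) FROM departments p LEFT JOIN staff c ON c.dept_id = p.id GROUP BY p.name

Result:
name        | COUNT(c.id)
------------+------------
Engineering | 6          
Marketing   | 0          
Sales       | 2          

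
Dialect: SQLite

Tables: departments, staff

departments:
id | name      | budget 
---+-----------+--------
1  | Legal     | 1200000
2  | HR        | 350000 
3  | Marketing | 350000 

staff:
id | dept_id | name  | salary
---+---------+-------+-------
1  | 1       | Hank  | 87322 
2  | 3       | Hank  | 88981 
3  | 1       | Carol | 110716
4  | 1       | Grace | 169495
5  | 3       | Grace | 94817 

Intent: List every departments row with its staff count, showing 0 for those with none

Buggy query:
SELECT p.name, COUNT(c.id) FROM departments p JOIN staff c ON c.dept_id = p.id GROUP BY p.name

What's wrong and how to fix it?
Bug: An inner join excludes parents with zero children

Fix: Switch to LEFT JOIN to retain unmatched parent rows

Corrected query:
SELECT p.name, COUNT(c.id) FROM departments p LEFT JOIN staff c ON c.dept_id = p.id GROUP BY p.name

Result:
name      | COUNT(c.id)
----------+------------
HR        | 0          
Legal     | 3          
Marketing | 2          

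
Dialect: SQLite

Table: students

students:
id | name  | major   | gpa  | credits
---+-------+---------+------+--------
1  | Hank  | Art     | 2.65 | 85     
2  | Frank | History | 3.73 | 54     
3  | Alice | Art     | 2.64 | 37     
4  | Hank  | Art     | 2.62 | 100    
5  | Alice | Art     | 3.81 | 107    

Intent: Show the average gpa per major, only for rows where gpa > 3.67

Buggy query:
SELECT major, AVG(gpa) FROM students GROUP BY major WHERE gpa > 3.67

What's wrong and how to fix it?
Bug: Row-level WHERE must come before GROUP BY in the clause order

Fix: Place WHERE between FROM and GROUP BY

Corrected query:
SELECT major, AVG(gpa) FROM students WHERE gpa > 3.67 GROUP BY major

Result:
major   | AVG(gpa)
--------+---------
Art     | 3.81    
History | 3.73    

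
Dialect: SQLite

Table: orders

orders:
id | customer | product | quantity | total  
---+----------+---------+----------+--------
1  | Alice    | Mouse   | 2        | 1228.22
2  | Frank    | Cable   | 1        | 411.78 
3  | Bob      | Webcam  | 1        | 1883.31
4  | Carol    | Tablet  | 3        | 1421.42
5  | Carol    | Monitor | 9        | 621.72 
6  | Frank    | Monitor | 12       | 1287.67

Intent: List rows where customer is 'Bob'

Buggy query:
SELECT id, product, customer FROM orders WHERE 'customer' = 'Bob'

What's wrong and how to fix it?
Bug: 'customer' in single quotes is a string literal, not the column; the comparison is literal-vs-literal and never true

Fix: Reference the column as customer without single quotes

Corrected query:
SELECT id, product, customer FROM orders WHERE customer = 'Bob'

Result:
id | product | customer
---+---------+---------
3  | Webcam  | Bob     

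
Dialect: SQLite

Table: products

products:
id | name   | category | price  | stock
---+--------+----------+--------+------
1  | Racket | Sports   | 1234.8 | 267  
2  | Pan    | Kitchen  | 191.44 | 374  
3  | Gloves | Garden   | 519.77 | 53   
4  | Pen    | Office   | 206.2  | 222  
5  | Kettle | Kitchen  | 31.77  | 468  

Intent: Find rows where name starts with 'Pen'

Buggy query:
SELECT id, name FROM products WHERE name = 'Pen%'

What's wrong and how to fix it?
Bug: '=' compares the literal string including the % character; pattern matching needs LIKE

Fix: Replace '=' with LIKE so 'Pen%' is treated as a pattern

Corrected query:
SELECT id, name FROM products WHERE name LIKE 'Pen%'

Result:
id | name
---+-----
4  | Pen 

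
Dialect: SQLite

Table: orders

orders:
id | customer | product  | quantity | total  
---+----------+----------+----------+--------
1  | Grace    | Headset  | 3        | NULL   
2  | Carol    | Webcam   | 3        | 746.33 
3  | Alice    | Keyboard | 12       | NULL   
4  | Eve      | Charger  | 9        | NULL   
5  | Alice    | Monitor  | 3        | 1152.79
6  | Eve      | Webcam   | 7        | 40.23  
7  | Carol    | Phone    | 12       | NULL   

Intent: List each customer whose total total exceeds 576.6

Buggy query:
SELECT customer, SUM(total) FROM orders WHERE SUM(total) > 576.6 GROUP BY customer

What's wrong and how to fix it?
Bug: WHERE runs before GROUP BY, so aggregates aren't available there

Fix: Use HAVING (which filters groups after aggregation) instead of WHERE

Corrected query:
SELECT customer, SUM(total) FROM orders GROUP BY customer HAVING SUM(total) > 576.6

Result:
customer | SUM(total)
---------+-----------
Alice    | 1152.79   
Carol    | 746.33    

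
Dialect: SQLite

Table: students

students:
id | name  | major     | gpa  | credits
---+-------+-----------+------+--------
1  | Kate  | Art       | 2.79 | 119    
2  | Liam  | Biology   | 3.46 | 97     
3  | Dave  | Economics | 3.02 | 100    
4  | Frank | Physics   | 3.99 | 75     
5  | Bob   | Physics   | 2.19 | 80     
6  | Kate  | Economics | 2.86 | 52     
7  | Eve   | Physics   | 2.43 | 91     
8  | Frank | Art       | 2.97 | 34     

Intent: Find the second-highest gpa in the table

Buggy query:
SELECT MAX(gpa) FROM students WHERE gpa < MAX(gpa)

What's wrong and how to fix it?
Bug: The inner MAX is an aggregate inside WHERE, which is not allowed

Fix: Put the inner MAX in a scalar subquery

Corrected query:
SELECT MAX(gpa) FROM students WHERE gpa < (SELECT MAX(gpa) FROM students)

Result:
MAX(gpa)
--------
3.46    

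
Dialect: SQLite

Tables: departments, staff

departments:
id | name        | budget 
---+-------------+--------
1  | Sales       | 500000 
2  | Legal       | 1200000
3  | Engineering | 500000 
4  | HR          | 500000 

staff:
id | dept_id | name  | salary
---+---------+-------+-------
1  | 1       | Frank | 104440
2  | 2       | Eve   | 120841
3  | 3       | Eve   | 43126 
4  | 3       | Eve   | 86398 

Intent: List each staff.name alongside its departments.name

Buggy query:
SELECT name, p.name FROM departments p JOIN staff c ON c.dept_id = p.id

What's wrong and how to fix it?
Bug: Both tables have a 'name' column; the unqualified reference is ambiguous

Fix: Qualify the column with its table alias (c.name)

Corrected query:
SELECT c.name, p.name FROM departments p JOIN staff c ON c.dept_id = p.id

Result:
name  | name       
------+------------
Frank | Sales      
Eve   | Legal      
Eve   | Engineering
Eve   | Engineering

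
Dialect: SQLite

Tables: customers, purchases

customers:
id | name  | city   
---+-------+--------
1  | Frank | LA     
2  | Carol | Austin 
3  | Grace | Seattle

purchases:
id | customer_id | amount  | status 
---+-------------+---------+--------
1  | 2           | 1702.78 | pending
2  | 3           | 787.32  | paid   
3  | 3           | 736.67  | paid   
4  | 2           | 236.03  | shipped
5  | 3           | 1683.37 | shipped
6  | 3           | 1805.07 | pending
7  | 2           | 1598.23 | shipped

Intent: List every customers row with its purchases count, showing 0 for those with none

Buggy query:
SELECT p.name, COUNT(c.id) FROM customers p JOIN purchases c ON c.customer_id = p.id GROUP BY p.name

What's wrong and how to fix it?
Bug: INNER JOIN drops customers rows that have no matching purchases rows

Fix: Switch to LEFT JOIN to retain unmatched parent rows

Corrected query:
SELECT p.name, COUNT(c.id) FROM customers p LEFT JOIN purchases c ON c.customer_id = p.id GROUP BY p.name

Result:
name  | COUNT(c.id)
------+------------
Carol | 3          
Frank | 0          
Grace | 4          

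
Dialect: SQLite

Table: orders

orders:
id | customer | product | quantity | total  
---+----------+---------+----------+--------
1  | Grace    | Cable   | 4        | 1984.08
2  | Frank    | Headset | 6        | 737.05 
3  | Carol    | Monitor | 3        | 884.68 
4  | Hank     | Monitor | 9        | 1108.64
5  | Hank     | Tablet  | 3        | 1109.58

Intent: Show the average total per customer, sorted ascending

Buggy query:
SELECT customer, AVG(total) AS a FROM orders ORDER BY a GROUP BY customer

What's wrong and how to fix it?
Bug: GROUP BY must precede ORDER BY

Fix: Reorder: SELECT … FROM … GROUP BY … ORDER BY …

Corrected query:
SELECT customer, AVG(total) AS a FROM orders GROUP BY customer ORDER BY a

Result:
customer | a      
---------+--------
Frank    | 737.05 
Carol    | 884.68 
Hank     | 1109.11
Grace    | 1984.08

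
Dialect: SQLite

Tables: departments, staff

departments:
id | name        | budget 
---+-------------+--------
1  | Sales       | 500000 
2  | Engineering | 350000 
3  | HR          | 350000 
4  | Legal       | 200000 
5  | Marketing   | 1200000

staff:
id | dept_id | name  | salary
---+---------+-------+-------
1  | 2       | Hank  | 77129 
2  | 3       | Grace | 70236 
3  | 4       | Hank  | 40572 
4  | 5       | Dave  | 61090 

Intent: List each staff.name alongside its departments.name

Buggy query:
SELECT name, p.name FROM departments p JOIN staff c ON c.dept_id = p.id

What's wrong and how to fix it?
Bug: 'name' exists in both joined tables, so the database can't tell which one is meant

Fix: Prefix ambiguous columns with the table alias

Corrected query:
SELECT c.name, p.name FROM departments p JOIN staff c ON c.dept_id = p.id

Result:
name  | name       
------+------------
Hank  | Engineering
Grace | HR         
Hank  | Legal      
Dave  | Marketing  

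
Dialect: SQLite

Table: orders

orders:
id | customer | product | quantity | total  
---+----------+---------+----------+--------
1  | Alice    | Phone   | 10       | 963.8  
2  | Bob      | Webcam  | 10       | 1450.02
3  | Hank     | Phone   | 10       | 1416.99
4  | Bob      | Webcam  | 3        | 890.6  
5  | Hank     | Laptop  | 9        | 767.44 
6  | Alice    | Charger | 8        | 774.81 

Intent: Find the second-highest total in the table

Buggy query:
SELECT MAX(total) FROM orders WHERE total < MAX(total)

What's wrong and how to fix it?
Bug: The inner MAX is an aggregate inside WHERE, which is not allowed

Fix: Put the inner MAX in a scalar subquery

Corrected query:
SELECT MAX(total) FROM orders WHERE total < (SELECT MAX(total) FROM orders)

Result:
MAX(total)
----------
1416.99   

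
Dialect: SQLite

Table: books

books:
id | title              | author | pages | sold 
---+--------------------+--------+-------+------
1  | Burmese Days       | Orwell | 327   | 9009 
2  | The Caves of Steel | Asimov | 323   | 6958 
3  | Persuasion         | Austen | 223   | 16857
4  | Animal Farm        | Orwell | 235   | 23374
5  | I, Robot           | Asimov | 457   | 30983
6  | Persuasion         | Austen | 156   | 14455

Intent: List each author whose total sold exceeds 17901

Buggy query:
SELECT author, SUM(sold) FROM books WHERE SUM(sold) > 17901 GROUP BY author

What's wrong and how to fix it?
Bug: WHERE runs before GROUP BY, so aggregates aren't available there

Fix: Use HAVING (which filters groups after aggregation) instead of WHERE

Corrected query:
SELECT author, SUM(sold) FROM books GROUP BY author HAVING SUM(sold) > 17901

Result:
author | SUM(sold)
-------+----------
Asimov | 37941    
Austen | 31312    
Orwell | 32383    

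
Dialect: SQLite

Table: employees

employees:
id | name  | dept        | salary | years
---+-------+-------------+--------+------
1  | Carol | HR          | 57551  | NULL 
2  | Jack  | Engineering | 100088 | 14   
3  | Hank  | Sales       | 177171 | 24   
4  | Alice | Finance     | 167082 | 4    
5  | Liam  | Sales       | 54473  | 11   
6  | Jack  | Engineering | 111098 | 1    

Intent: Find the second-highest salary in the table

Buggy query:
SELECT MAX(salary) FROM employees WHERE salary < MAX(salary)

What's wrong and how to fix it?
Bug: The inner MAX is an aggregate inside WHERE, which is not allowed

Fix: Compute the overall MAX in a subquery, then take MAX of rows below it

Corrected query:
SELECT MAX(salary) FROM employees WHERE salary < (SELECT MAX(salary) FROM employees)

Result:
MAX(salary)
-----------
167082     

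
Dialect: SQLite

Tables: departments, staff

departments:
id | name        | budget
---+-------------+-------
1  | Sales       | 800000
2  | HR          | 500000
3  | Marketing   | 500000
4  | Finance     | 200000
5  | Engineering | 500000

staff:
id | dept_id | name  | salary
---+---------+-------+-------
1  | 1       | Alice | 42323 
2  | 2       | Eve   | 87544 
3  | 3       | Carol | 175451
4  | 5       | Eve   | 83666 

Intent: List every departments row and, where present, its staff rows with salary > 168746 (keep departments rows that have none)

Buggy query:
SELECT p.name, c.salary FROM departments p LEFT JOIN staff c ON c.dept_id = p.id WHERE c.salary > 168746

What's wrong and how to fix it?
Bug: Filtering c.salary in WHERE discards the NULL rows produced by LEFT JOIN, turning it into an inner join

Fix: Put 'c.salary > 168746' in the JOIN's ON clause instead of WHERE

Corrected query:
SELECT p.name, c.salary FROM departments p LEFT JOIN staff c ON c.dept_id = p.id AND c.salary > 168746

Result:
name        | salary
------------+-------
Sales       | NULL  
HR          | NULL  
Marketing   | 175451
Finance     | NULL  
Engineering | NULL  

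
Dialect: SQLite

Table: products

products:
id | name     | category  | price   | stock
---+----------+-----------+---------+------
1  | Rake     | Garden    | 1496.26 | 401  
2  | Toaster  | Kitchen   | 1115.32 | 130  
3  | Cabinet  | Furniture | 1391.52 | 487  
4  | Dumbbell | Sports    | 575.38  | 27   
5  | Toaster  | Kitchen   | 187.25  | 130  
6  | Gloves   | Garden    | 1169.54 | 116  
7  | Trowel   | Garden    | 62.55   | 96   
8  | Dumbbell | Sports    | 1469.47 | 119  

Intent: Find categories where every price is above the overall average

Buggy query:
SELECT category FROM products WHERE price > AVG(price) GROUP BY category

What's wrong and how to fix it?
Bug: AVG() is an aggregate; it can't sit directly in WHERE

Fix: Compute the overall average in a scalar subquery and compare each group's MIN against it in HAVING

Corrected query:
SELECT category FROM products GROUP BY category HAVING MIN(price) > (SELECT AVG(price) FROM products)

Result:
category 
---------
Furniture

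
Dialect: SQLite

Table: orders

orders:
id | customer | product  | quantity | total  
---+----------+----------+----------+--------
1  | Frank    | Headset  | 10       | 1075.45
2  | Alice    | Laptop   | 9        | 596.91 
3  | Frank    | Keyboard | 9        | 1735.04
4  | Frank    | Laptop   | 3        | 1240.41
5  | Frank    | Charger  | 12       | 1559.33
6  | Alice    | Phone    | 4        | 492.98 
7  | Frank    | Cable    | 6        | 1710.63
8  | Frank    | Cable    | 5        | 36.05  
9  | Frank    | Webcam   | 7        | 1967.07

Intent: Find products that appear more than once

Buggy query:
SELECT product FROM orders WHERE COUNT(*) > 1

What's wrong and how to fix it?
Bug: COUNT(*) is an aggregate and cannot be used in WHERE

Fix: GROUP BY product, then filter groups with HAVING COUNT(*) > 1

Corrected query:
SELECT product FROM orders GROUP BY product HAVING COUNT(*) > 1

Result:
product
-------
Cable  
Laptop 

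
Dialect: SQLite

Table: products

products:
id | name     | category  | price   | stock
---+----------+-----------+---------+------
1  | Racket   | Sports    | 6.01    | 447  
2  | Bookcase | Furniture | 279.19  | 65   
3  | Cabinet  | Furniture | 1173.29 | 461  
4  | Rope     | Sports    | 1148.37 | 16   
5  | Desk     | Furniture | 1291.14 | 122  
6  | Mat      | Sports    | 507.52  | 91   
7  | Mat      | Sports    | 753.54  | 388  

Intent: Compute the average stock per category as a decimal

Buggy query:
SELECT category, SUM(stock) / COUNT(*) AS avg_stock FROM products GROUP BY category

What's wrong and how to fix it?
Bug: SUM(stock) and COUNT(*) are both integers; the division truncates the fractional part

Fix: Multiply by 1.0 (or CAST to REAL) to force floating-point division

Corrected query:
SELECT category, SUM(stock) * 1.0 / COUNT(*) AS avg_stock FROM products GROUP BY category

Result:
category  | avg_stock
----------+----------
Furniture | 216      
Sports    | 235.5    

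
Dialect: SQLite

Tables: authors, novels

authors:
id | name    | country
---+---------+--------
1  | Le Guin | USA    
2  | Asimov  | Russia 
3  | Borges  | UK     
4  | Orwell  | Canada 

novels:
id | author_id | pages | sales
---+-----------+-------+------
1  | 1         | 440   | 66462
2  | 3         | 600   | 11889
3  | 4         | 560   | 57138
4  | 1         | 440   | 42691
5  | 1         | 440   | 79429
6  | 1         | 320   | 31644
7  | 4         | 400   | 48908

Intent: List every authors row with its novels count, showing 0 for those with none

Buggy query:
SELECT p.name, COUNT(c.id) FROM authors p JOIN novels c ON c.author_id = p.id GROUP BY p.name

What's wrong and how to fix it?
Bug: An inner join excludes parents with zero children

Fix: Use LEFT JOIN so parents without children still appear (COUNT(c.id) gives 0)

Corrected query:
SELECT p.name, COUNT(c.id) FROM authors p LEFT JOIN novels c ON c.author_id = p.id GROUP BY p.name

Result:
name    | COUNT(c.id)
--------+------------
Asimov  | 0          
Borges  | 1          
Le Guin | 4          
Orwell  | 2          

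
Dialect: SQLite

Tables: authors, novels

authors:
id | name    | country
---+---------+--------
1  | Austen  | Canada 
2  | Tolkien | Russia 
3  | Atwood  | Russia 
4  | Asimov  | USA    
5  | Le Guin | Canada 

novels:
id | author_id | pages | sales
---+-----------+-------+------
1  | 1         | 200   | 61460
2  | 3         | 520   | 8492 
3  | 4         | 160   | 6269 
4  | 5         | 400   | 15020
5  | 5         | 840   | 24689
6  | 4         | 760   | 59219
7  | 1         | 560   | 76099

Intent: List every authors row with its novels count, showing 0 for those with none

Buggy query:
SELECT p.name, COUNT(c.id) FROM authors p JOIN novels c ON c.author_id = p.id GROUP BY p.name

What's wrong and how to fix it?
Bug: An inner join excludes parents with zero children

Fix: Switch to LEFT JOIN to retain unmatched parent rows

Corrected query:
SELECT p.name, COUNT(c.id) FROM authors p LEFT JOIN novels c ON c.author_id = p.id GROUP BY p.name

Result:
name    | COUNT(c.id)
--------+------------
Asimov  | 2          
Atwood  | 1          
Austen  | 2          
Le Guin | 2          
Tolkien | 0          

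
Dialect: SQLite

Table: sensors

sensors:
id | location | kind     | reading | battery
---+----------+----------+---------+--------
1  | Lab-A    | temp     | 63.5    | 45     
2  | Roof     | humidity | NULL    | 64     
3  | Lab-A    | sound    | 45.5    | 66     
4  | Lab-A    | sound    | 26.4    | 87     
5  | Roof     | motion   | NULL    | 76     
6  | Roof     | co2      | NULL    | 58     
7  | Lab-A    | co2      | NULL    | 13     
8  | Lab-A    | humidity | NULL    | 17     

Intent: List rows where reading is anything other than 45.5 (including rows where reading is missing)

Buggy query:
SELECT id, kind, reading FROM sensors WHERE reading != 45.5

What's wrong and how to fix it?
Bug: Inequality against NULL is unknown, not true; rows with NULL are dropped

Fix: Add an explicit OR reading IS NULL to include the missing-value rows

Corrected query:
SELECT id, kind, reading FROM sensors WHERE reading != 45.5 OR reading IS NULL

Result:
id | kind     | reading
---+----------+--------
1  | temp     | 63.5   
2  | humidity | NULL   
4  | sound    | 26.4   
5  | motion   | NULL   
6  | co2      | NULL   
7  | co2      | NULL   
8  | humidity | NULL   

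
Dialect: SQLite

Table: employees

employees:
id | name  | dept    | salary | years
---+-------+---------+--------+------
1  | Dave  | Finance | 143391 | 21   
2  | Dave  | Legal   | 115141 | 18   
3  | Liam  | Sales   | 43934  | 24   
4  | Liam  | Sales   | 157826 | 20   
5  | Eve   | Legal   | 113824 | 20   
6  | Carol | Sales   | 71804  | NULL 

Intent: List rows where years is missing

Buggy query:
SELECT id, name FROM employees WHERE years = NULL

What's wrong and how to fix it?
Bug: Comparing to NULL with '=' never matches; NULL = NULL is unknown, not true

Fix: Replace '= NULL' with 'IS NULL'

Corrected query:
SELECT id, name FROM employees WHERE years IS NULL

Result:
id | name 
---+------
6  | Carol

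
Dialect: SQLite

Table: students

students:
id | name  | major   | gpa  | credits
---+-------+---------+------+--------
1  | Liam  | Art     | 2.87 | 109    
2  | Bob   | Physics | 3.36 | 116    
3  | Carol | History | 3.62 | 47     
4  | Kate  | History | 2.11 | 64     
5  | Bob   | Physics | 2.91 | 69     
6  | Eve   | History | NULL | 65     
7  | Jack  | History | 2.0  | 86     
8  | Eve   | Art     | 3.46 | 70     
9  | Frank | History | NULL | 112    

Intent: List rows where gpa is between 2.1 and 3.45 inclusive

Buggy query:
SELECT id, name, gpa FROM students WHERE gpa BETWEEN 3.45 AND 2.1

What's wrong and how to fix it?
Bug: BETWEEN expects the lower bound first; with 3.45 AND 2.1 the range is empty

Fix: Swap the bounds so the smaller value comes first

Corrected query:
SELECT id, name, gpa FROM students WHERE gpa BETWEEN 2.1 AND 3.45

Result:
id | name | gpa 
---+------+-----
1  | Liam | 2.87
2  | Bob  | 3.36
4  | Kate | 2.11
5  | Bob  | 2.91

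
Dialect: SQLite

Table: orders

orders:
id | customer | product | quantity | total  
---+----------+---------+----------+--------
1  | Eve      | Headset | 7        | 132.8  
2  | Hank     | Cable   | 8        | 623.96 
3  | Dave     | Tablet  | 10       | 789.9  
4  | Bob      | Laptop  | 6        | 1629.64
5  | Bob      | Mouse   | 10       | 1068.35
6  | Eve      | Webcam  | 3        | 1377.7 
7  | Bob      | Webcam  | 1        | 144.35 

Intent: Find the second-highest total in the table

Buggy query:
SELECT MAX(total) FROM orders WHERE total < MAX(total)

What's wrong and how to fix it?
Bug: MAX(total) on the right of the comparison is an aggregate-in-WHERE error

Fix: Compute the overall MAX in a subquery, then take MAX of rows below it

Corrected query:
SELECT MAX(total) FROM orders WHERE total < (SELECT MAX(total) FROM orders)

Result:
MAX(total)
----------
1377.7    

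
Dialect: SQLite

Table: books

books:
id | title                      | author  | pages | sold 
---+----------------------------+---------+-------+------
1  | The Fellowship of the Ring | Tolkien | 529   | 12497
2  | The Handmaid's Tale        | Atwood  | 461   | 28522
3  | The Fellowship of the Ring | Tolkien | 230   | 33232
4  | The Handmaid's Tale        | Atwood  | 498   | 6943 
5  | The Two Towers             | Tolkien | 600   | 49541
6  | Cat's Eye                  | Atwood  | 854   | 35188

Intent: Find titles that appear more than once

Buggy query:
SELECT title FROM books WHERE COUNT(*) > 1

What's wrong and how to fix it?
Bug: WHERE can't reference COUNT(*); aggregates are computed after WHERE

Fix: Group first, then use HAVING for the count condition

Corrected query:
SELECT title FROM books GROUP BY title HAVING COUNT(*) > 1

Result:
title                     
--------------------------
The Fellowship of the Ring
The Handmaid's Tale       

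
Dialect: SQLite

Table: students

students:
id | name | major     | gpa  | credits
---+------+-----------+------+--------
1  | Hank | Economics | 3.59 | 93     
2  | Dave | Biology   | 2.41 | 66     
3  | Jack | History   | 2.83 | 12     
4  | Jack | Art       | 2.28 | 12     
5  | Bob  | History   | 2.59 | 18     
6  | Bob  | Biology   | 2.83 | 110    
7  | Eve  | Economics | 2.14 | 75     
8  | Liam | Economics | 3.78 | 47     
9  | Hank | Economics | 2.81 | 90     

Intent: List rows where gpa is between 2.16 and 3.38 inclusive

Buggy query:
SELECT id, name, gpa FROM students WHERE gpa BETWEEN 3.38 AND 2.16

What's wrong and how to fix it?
Bug: The bounds are reversed; BETWEEN a AND b requires a <= b to match anything

Fix: Write BETWEEN 2.16 AND 3.38

Corrected query:
SELECT id, name, gpa FROM students WHERE gpa BETWEEN 2.16 AND 3.38

Result:
id | name | gpa 
---+------+-----
2  | Dave | 2.41
3  | Jack | 2.83
4  | Jack | 2.28
5  | Bob  | 2.59
6  | Bob  | 2.83
9  | Hank | 2.81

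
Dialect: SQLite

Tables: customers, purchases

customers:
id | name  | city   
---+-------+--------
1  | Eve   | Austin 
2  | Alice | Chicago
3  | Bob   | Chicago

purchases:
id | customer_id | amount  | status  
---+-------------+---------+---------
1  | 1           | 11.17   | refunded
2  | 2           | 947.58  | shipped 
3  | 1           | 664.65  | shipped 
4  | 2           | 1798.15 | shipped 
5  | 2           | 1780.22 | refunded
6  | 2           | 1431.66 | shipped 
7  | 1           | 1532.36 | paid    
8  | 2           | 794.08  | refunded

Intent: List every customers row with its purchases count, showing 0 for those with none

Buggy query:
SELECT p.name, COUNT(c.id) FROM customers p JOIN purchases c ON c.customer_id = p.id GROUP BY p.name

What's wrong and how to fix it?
Bug: INNER JOIN drops customers rows that have no matching purchases rows

Fix: Use LEFT JOIN so parents without children still appear (COUNT(c.id) gives 0)

Corrected query:
SELECT p.name, COUNT(c.id) FROM customers p LEFT JOIN purchases c ON c.customer_id = p.id GROUP BY p.name

Result:
name  | COUNT(c.id)
------+------------
Alice | 5          
Bob   | 0          
Eve   | 3          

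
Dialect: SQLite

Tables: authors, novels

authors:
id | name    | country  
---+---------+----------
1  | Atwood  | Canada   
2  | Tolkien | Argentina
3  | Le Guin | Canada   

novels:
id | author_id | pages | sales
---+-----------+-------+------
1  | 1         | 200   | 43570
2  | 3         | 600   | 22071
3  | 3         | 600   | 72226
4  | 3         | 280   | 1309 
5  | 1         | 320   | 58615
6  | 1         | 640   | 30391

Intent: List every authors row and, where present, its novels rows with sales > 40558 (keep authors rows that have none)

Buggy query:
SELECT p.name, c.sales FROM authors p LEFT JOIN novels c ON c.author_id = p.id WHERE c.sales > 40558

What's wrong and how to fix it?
Bug: A WHERE condition on the right-hand table after LEFT JOIN drops unmatched parents

Fix: Put 'c.sales > 40558' in the JOIN's ON clause instead of WHERE

Corrected query:
SELECT p.name, c.sales FROM authors p LEFT JOIN novels c ON c.author_id = p.id AND c.sales > 40558

Result:
name    | sales
--------+------
Atwood  | 43570
Atwood  | 58615
Tolkien | NULL 
Le Guin | 72226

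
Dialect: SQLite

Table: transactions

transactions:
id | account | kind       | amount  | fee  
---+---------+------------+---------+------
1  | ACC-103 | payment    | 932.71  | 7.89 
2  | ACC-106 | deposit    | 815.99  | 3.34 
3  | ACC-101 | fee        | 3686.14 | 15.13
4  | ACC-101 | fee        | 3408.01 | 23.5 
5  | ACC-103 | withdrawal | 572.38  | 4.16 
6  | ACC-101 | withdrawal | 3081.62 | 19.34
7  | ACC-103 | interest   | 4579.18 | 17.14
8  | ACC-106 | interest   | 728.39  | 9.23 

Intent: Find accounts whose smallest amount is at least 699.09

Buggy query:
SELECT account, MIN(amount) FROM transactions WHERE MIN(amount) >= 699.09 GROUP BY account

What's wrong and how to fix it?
Bug: Aggregates like MIN are computed per group after WHERE runs

Fix: Use HAVING for the per-group MIN condition

Corrected query:
SELECT account, MIN(amount) FROM transactions GROUP BY account HAVING MIN(amount) >= 699.09

Result:
account | MIN(amount)
--------+------------
ACC-101 | 3081.62    
ACC-106 | 728.39     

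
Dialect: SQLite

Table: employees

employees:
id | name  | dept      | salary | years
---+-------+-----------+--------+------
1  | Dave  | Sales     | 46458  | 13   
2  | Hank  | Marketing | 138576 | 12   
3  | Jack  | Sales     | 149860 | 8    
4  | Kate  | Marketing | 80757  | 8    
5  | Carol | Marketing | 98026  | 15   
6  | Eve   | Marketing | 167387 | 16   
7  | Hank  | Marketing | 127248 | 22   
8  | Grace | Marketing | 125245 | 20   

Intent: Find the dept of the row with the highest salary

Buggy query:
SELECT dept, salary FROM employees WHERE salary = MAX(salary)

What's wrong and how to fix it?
Bug: WHERE is evaluated per row; an aggregate over the whole table isn't defined there

Fix: Wrap MAX in a scalar subquery so WHERE compares against a single value

Corrected query:
SELECT dept, salary FROM employees WHERE salary = (SELECT MAX(salary) FROM employees)

Result:
dept      | salary
----------+-------
Marketing | 167387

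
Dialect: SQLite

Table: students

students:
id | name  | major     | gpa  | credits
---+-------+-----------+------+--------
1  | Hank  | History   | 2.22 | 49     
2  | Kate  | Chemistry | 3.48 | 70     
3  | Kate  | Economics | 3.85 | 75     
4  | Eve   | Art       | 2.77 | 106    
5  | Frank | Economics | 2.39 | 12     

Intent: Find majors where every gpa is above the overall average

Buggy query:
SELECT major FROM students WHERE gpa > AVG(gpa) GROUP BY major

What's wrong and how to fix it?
Bug: WHERE evaluates per row before aggregation, so AVG() is unavailable

Fix: Use a subquery for AVG and a HAVING MIN(...) filter so the condition holds for every row in the group

Corrected query:
SELECT major FROM students GROUP BY major HAVING MIN(gpa) > (SELECT AVG(gpa) FROM students)

Result:
major    
---------
Chemistry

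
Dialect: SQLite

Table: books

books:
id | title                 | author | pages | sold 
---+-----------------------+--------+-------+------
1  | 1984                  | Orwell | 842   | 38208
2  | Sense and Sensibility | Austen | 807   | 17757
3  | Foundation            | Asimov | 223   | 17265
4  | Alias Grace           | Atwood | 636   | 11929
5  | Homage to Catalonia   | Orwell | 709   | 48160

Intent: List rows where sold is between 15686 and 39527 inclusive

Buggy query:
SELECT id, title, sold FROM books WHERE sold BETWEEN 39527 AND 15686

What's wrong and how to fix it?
Bug: BETWEEN expects the lower bound first; with 39527 AND 15686 the range is empty

Fix: Swap the bounds so the smaller value comes first

Corrected query:
SELECT id, title, sold FROM books WHERE sold BETWEEN 15686 AND 39527

Result:
id | title                 | sold 
---+-----------------------+------
1  | 1984                  | 38208
2  | Sense and Sensibility | 17757
3  | Foundation            | 17265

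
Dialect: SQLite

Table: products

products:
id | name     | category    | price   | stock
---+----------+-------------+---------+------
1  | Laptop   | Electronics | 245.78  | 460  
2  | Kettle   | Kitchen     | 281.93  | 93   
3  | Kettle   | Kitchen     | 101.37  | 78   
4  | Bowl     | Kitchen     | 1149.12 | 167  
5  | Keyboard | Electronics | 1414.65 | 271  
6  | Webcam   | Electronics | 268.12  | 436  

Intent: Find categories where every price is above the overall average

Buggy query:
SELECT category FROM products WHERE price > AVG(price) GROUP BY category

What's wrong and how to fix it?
Bug: AVG() is an aggregate; it can't sit directly in WHERE

Fix: Use a subquery for AVG and a HAVING MIN(...) filter so the condition holds for every row in the group

Corrected query:
SELECT category FROM products GROUP BY category HAVING MIN(price) > (SELECT AVG(price) FROM products)

Result:
(no rows)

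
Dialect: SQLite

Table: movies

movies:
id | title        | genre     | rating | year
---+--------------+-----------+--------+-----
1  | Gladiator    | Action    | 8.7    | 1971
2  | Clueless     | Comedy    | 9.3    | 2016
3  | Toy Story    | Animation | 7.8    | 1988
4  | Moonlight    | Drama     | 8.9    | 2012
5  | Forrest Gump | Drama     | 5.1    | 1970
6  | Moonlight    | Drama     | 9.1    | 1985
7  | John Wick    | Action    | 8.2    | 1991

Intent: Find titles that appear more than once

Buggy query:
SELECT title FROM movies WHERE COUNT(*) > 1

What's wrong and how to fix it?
Bug: COUNT(*) is an aggregate and cannot be used in WHERE

Fix: Group first, then use HAVING for the count condition

Corrected query:
SELECT title FROM movies GROUP BY title HAVING COUNT(*) > 1

Result:
title    
---------
Moonlight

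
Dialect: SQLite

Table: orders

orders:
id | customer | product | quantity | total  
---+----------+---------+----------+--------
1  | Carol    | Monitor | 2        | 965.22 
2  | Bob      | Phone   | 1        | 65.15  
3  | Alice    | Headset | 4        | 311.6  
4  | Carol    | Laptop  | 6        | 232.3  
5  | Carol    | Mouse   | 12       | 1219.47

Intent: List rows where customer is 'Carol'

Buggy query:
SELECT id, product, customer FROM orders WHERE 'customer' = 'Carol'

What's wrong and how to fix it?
Bug: 'customer' in single quotes is a string literal, not the column; the comparison is literal-vs-literal and never true

Fix: Remove the quotes around the column name (or use double quotes for an identifier)

Corrected query:
SELECT id, product, customer FROM orders WHERE customer = 'Carol'

Result:
id | product | customer
---+---------+---------
1  | Monitor | Carol   
4  | Laptop  | Carol   
5  | Mouse   | Carol   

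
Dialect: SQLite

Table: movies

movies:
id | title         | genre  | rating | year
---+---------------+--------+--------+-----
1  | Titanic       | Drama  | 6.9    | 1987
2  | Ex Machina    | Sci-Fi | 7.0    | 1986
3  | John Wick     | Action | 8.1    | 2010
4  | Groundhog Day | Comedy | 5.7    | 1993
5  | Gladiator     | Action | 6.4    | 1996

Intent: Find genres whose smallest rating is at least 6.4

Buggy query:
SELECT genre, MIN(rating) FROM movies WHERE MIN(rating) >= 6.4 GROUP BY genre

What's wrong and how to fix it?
Bug: Aggregates like MIN are computed per group after WHERE runs

Fix: Use HAVING for the per-group MIN condition

Corrected query:
SELECT genre, MIN(rating) FROM movies GROUP BY genre HAVING MIN(rating) >= 6.4

Result:
genre  | MIN(rating)
-------+------------
Action | 6.4        
Drama  | 6.9        
Sci-Fi | 7          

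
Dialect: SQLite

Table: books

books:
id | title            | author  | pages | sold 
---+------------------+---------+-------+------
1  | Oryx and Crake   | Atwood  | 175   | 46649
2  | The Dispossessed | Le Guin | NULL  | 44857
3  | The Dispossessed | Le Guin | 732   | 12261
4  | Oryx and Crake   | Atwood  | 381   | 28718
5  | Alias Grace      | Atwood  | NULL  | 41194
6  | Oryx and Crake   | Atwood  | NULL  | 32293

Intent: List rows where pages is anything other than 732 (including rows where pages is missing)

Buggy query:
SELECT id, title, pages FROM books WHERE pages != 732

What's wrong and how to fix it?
Bug: 'pages != 732' is unknown when pages is NULL, so NULL rows are silently excluded

Fix: Add an explicit OR pages IS NULL to include the missing-value rows

Corrected query:
SELECT id, title, pages FROM books WHERE pages != 732 OR pages IS NULL

Result:
id | title            | pages
---+------------------+------
1  | Oryx and Crake   | 175  
2  | The Dispossessed | NULL 
4  | Oryx and Crake   | 381  
5  | Alias Grace      | NULL 
6  | Oryx and Crake   | NULL 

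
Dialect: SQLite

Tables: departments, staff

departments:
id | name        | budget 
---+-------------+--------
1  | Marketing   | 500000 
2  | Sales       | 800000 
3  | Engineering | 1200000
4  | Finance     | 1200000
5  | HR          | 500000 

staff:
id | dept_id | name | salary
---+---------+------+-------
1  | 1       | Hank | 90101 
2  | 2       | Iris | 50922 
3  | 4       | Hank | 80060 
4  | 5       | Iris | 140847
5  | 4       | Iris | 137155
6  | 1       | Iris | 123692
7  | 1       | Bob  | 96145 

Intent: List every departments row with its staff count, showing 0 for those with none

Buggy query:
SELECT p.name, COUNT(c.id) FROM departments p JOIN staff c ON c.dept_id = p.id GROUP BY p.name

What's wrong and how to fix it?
Bug: An inner join excludes parents with zero children

Fix: Switch to LEFT JOIN to retain unmatched parent rows

Corrected query:
SELECT p.name, COUNT(c.id) FROM departments p LEFT JOIN staff c ON c.dept_id = p.id GROUP BY p.name

Result:
name        | COUNT(c.id)
------------+------------
Engineering | 0          
Finance     | 2          
HR          | 1          
Marketing   | 3          
Sales       | 1          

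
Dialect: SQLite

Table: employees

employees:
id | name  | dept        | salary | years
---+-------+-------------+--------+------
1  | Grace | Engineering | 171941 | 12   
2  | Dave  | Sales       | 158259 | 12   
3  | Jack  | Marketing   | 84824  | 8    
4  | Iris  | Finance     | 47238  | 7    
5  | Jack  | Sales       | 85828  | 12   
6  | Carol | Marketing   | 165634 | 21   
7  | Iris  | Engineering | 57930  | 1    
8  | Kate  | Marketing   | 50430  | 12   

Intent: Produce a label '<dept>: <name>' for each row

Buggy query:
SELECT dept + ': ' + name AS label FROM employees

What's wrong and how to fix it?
Bug: SQLite uses || for string concatenation; + coerces text to numbers (yielding 0)

Fix: Replace + with || to concatenate text

Corrected query:
SELECT dept || ': ' || name AS label FROM employees

Result:
label             
------------------
Engineering: Grace
Sales: Dave       
Marketing: Jack   
Finance: Iris     
Sales: Jack       
Marketing: Carol  
Engineering: Iris 
Marketing: Kate   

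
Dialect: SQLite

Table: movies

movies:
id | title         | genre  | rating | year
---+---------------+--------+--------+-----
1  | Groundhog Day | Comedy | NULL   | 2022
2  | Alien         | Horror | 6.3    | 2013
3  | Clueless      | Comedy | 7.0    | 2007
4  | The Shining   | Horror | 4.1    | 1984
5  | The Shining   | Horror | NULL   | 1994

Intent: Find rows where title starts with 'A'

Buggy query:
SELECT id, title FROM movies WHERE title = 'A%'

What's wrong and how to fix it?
Bug: '=' compares the literal string including the % character; pattern matching needs LIKE

Fix: Use LIKE for wildcard pattern matching

Corrected query:
SELECT id, title FROM movies WHERE title LIKE 'A%'

Result:
id | title
---+------
2  | Alien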